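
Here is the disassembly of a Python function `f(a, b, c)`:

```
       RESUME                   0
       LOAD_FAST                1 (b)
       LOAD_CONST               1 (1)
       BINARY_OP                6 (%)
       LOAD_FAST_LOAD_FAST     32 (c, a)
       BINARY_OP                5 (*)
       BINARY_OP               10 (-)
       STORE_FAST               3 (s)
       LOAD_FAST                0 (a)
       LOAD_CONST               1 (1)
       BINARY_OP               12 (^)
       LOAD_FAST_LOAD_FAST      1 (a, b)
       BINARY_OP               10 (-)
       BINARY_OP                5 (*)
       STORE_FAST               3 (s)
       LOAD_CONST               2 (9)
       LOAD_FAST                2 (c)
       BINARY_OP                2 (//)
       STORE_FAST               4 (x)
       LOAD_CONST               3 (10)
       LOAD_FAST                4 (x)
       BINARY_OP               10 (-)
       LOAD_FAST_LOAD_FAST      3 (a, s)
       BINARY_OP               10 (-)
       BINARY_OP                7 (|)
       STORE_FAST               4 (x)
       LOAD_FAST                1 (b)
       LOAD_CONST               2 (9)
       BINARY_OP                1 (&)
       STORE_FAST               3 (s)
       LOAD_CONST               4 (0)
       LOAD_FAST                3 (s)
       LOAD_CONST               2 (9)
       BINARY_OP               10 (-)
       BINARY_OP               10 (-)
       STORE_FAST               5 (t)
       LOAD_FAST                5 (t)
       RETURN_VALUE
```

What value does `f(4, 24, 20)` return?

1

LOAD_FAST b → push 24. Stack: [24]
LOAD_CONST → push 1. Stack: [24, 1]
BINARY_OP % → 24 % 1 = 0. Stack: [0]
LOAD_FAST_LOAD_FAST c,a → push 20,4. Stack: [0, 20, 4]
BINARY_OP * → 20 * 4 = 80. Stack: [0, 80]
BINARY_OP - → 0 - 80 = -80. Stack: [-80]
STORE_FAST s → s=-80. Stack: []
LOAD_FAST a → push 4. Stack: [4]
LOAD_CONST → push 1. Stack: [4, 1]
BINARY_OP ^ → 4 ^ 1 = 5. Stack: [5]
LOAD_FAST_LOAD_FAST a,b → push 4,24. Stack: [5, 4, 24]
BINARY_OP - → 4 - 24 = -20. Stack: [5, -20]
BINARY_OP * → 5 * -20 = -100. Stack: [-100]
STORE_FAST s → s=-100. Stack: []
LOAD_CONST → push 9. Stack: [9]
LOAD_FAST c → push 20. Stack: [9, 20]
BINARY_OP // → 9 // 20 = 0. Stack: [0]
STORE_FAST x → x=0. Stack: []
LOAD_CONST → push 10. Stack: [10]
LOAD_FAST x → push 0. Stack: [10, 0]
BINARY_OP - → 10 - 0 = 10. Stack: [10]
LOAD_FAST_LOAD_FAST a,s → push 4,-100. Stack: [10, 4, -100]
BINARY_OP - → 4 - -100 = 104. Stack: [10, 104]
BINARY_OP | → 10 | 104 = 106. Stack: [106]
STORE_FAST x → x=106. Stack: []
LOAD_FAST b → push 24. Stack: [24]
LOAD_CONST → push 9. Stack: [24, 9]
BINARY_OP & → 24 & 9 = 8. Stack: [8]
STORE_FAST s → s=8. Stack: []
LOAD_CONST → push 0. Stack: [0]
LOAD_FAST s → push 8. Stack: [0, 8]
LOAD_CONST → push 9. Stack: [0, 8, 9]
BINARY_OP - → 8 - 9 = -1. Stack: [0, -1]
BINARY_OP - → 0 - -1 = 1. Stack: [1]
STORE_FAST t → t=1. Stack: []
LOAD_FAST t → push 1. Stack: [1]
RETURN_VALUE → return 1.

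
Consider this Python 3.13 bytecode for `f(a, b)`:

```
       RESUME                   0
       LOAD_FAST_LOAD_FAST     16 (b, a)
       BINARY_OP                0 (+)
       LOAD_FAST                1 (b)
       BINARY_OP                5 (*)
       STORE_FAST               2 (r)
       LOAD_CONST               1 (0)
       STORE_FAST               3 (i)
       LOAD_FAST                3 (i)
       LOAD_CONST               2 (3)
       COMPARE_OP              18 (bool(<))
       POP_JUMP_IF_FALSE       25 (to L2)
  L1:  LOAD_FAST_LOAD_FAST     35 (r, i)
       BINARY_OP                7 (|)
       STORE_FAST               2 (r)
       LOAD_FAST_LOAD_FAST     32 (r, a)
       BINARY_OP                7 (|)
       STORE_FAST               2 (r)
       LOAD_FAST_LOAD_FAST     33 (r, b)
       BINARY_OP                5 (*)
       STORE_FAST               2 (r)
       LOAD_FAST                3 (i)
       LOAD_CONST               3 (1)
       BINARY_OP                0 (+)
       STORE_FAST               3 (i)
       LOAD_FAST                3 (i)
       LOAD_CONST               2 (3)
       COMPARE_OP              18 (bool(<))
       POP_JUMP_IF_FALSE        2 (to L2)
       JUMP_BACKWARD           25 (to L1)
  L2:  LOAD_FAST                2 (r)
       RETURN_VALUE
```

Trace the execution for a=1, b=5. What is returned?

3875

LOAD_FAST_LOAD_FAST b,a → push 5,1
BINARY_OP + → 5 + 1 = 6
LOAD_FAST b → push 5
BINARY_OP * → 6 * 5 = 30
STORE_FAST r → r=30
LOAD_CONST → push 0
STORE_FAST i → i=0
LOAD_FAST i → push 0
LOAD_CONST → push 3
COMPARE_OP bool(<) → 0 vs 3 = True
POP_JUMP_IF_FALSE → pop True; no jump
LOAD_FAST_LOAD_FAST r,i → push 30,0
BINARY_OP | → 30 | 0 = 30
STORE_FAST r → r=30
LOAD_FAST_LOAD_FAST r,a → push 30,1
BINARY_OP | → 30 | 1 = 31
STORE_FAST r → r=31
LOAD_FAST_LOAD_FAST r,b → push 31,5
BINARY_OP * → 31 * 5 = 155
STORE_FAST r → r=155
LOAD_FAST i → push 0
LOAD_CONST → push 1
BINARY_OP + → 0 + 1 = 1
STORE_FAST i → i=1
LOAD_FAST i → push 1
LOAD_CONST → push 3
COMPARE_OP bool(<) → 1 vs 3 = True
POP_JUMP_IF_FALSE → pop True; no jump
LOAD_FAST_LOAD_FAST r,i → push 155,1
BINARY_OP | → 155 | 1 = 155
STORE_FAST r → r=155
LOAD_FAST_LOAD_FAST r,a → push 155,1
BINARY_OP | → 155 | 1 = 155
STORE_FAST r → r=155
LOAD_FAST_LOAD_FAST r,b → push 155,5
BINARY_OP * → 155 * 5 = 775
STORE_FAST r → r=775
LOAD_FAST i → push 1
LOAD_CONST → push 1
BINARY_OP + → 1 + 1 = 2
STORE_FAST i → i=2
LOAD_FAST i → push 2
LOAD_CONST → push 3
COMPARE_OP bool(<) → 2 vs 3 = True
POP_JUMP_IF_FALSE → pop True; no jump
LOAD_FAST_LOAD_FAST r,i → push 775,2
BINARY_OP | → 775 | 2 = 775
STORE_FAST r → r=775
LOAD_FAST_LOAD_FAST r,a → push 775,1
BINARY_OP | → 775 | 1 = 775
STORE_FAST r → r=775
LOAD_FAST_LOAD_FAST r,b → push 775,5
BINARY_OP * → 775 * 5 = 3875
STORE_FAST r → r=3875
LOAD_FAST i → push 2
LOAD_CONST → push 1
BINARY_OP + → 2 + 1 = 3
STORE_FAST i → i=3
LOAD_FAST i → push 3
LOAD_CONST → push 3
COMPARE_OP bool(<) → 3 vs 3 = False
POP_JUMP_IF_FALSE → pop False; jump
LOAD_FAST r → push 3875
RETURN_VALUE → return 3875.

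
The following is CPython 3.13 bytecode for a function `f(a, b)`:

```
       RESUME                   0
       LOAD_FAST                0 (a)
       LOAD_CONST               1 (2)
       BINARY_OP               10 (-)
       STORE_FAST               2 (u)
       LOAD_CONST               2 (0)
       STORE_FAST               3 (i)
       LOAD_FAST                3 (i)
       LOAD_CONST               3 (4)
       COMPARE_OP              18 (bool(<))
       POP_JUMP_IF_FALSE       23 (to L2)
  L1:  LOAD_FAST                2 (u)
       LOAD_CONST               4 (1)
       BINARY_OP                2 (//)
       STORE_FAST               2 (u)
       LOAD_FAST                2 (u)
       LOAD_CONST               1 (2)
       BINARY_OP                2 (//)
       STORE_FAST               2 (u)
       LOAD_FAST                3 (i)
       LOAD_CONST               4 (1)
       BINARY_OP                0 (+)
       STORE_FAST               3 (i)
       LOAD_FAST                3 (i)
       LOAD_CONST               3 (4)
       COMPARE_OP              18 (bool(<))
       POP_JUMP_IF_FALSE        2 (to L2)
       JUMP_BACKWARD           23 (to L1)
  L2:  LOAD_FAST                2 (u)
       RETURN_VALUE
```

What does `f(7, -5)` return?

LOAD_FAST a → push 7
LOAD_CONST → push 2
BINARY_OP - → 7 - 2 = 5
STORE_FAST u → u=5
LOAD_CONST → push 0
STORE_FAST i → i=0
LOAD_FAST i → push 0
LOAD_CONST → push 4
COMPARE_OP bool(<) → 0 vs 4 = True
POP_JUMP_IF_FALSE → pop True; no jump
LOAD_FAST u → push 5
LOAD_CONST → push 1
BINARY_OP // → 5 // 1 = 5
STORE_FAST u → u=5
LOAD_FAST u → push 5
LOAD_CONST → push 2
BINARY_OP // → 5 // 2 = 2
STORE_FAST u → u=2
LOAD_FAST i → push 0
LOAD_CONST → push 1
BINARY_OP + → 0 + 1 = 1
STORE_FAST i → i=1
LOAD_FAST i → push 1
LOAD_CONST → push 4
COMPARE_OP bool(<) → 1 vs 4 = True
POP_JUMP_IF_FALSE → pop True; no jump
LOAD_FAST u → push 2
LOAD_CONST → push 1
BINARY_OP // → 2 // 1 = 2
STORE_FAST u → u=2
LOAD_FAST u → push 2
LOAD_CONST → push 2
BINARY_OP // → 2 // 2 = 1
STORE_FAST u → u=1
LOAD_FAST i → push 1
LOAD_CONST → push 1
BINARY_OP + → 1 + 1 = 2
STORE_FAST i → i=2
LOAD_FAST i → push 2
LOAD_CONST → push 4
COMPARE_OP bool(<) → 2 vs 4 = True
POP_JUMP_IF_FALSE → pop True; no jump
LOAD_FAST u → push 1
LOAD_CONST → push 1
BINARY_OP // → 1 // 1 = 1
STORE_FAST u → u=1
LOAD_FAST u → push 1
LOAD_CONST → push 2
BINARY_OP // → 1 // 2 = 0
STORE_FAST u → u=0
LOAD_FAST i → push 2
LOAD_CONST → push 1
BINARY_OP + → 2 + 1 = 3
STORE_FAST i → i=3
LOAD_FAST i → push 3
LOAD_CONST → push 4
COMPARE_OP bool(<) → 3 vs 4 = True
POP_JUMP_IF_FALSE → pop True; no jump
LOAD_FAST u → push 0
LOAD_CONST → push 1
BINARY_OP // → 0 // 1 = 0
STORE_FAST u → u=0
LOAD_FAST u → push 0
LOAD_CONST → push 2
BINARY_OP // → 0 // 2 = 0
STORE_FAST u → u=0
LOAD_FAST i → push 3
LOAD_CONST → push 1
BINARY_OP + → 3 + 1 = 4
STORE_FAST i → i=4
LOAD_FAST i → push 4
LOAD_CONST → push 4
COMPARE_OP bool(<) → 4 vs 4 = False
POP_JUMP_IF_FALSE → pop False; jump
LOAD_FAST u → push 0
RETURN_VALUE → return 0.

0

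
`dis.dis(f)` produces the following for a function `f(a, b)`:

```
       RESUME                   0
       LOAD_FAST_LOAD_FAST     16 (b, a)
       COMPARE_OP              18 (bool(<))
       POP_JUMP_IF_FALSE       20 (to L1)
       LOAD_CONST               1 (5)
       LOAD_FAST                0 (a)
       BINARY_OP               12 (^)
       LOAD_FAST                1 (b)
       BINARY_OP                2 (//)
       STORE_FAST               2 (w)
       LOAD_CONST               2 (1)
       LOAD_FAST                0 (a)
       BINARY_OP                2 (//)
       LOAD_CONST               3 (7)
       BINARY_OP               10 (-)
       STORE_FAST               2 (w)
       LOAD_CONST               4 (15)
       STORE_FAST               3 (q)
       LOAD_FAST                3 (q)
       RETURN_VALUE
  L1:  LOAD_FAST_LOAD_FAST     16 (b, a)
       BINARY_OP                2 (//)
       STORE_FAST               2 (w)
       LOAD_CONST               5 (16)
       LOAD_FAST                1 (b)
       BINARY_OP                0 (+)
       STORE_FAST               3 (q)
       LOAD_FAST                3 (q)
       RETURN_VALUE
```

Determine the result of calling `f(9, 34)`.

LOAD_FAST_LOAD_FAST b,a → push 34,9. Stack: [34, 9]
COMPARE_OP bool(<) → 34 vs 9 = False. Stack: [False]
POP_JUMP_IF_FALSE → pop False; jump. Stack: []
LOAD_FAST_LOAD_FAST b,a → push 34,9. Stack: [34, 9]
BINARY_OP // → 34 // 9 = 3. Stack: [3]
STORE_FAST w → w=3. Stack: []
LOAD_CONST → push 16. Stack: [16]
LOAD_FAST b → push 34. Stack: [16, 34]
BINARY_OP + → 16 + 34 = 50. Stack: [50]
STORE_FAST q → q=50. Stack: []
LOAD_FAST q → push 50. Stack: [50]
RETURN_VALUE → return 50.

50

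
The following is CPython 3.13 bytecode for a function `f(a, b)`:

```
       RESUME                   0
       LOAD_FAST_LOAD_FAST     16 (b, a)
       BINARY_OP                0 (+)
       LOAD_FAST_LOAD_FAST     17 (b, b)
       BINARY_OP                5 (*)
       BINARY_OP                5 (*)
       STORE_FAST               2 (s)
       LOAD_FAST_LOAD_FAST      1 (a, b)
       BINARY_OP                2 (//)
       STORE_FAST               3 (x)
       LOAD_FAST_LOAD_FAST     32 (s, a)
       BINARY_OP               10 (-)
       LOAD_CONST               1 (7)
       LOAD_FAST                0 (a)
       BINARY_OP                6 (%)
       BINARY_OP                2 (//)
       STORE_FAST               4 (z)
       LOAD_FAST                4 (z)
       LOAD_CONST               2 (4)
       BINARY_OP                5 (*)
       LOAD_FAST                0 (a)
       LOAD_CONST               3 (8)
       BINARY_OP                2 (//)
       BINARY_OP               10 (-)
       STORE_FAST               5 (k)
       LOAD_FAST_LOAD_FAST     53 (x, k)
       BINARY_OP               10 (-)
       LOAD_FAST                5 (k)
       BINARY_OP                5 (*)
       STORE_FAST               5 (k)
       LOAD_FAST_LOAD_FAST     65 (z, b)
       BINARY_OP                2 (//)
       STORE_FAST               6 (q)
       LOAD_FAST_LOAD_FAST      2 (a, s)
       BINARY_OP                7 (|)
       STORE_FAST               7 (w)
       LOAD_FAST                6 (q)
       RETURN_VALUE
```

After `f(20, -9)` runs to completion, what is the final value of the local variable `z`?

LOAD_FAST_LOAD_FAST b,a → push -9,20. Stack: [-9, 20]
BINARY_OP + → -9 + 20 = 11. Stack: [11]
LOAD_FAST_LOAD_FAST b,b → push -9,-9. Stack: [11, -9, -9]
BINARY_OP * → -9 * -9 = 81. Stack: [11, 81]
BINARY_OP * → 11 * 81 = 891. Stack: [891]
STORE_FAST s → s=891. Stack: []
LOAD_FAST_LOAD_FAST a,b → push 20,-9. Stack: [20, -9]
BINARY_OP // → 20 // -9 = -3. Stack: [-3]
STORE_FAST x → x=-3. Stack: []
LOAD_FAST_LOAD_FAST s,a → push 891,20. Stack: [891, 20]
BINARY_OP - → 891 - 20 = 871. Stack: [871]
LOAD_CONST → push 7. Stack: [871, 7]
LOAD_FAST a → push 20. Stack: [871, 7, 20]
BINARY_OP % → 7 % 20 = 7. Stack: [871, 7]
BINARY_OP // → 871 // 7 = 124. Stack: [124]
STORE_FAST z → z=124. Stack: []
LOAD_FAST z → push 124. Stack: [124]
LOAD_CONST → push 4. Stack: [124, 4]
BINARY_OP * → 124 * 4 = 496. Stack: [496]
LOAD_FAST a → push 20. Stack: [496, 20]
LOAD_CONST → push 8. Stack: [496, 20, 8]
BINARY_OP // → 20 // 8 = 2. Stack: [496, 2]
BINARY_OP - → 496 - 2 = 494. Stack: [494]
STORE_FAST k → k=494. Stack: []
LOAD_FAST_LOAD_FAST x,k → push -3,494. Stack: [-3, 494]
BINARY_OP - → -3 - 494 = -497. Stack: [-497]
LOAD_FAST k → push 494. Stack: [-497, 494]
BINARY_OP * → -497 * 494 = -245518. Stack: [-245518]
STORE_FAST k → k=-245518. Stack: []
LOAD_FAST_LOAD_FAST z,b → push 124,-9. Stack: [124, -9]
BINARY_OP // → 124 // -9 = -14. Stack: [-14]
STORE_FAST q → q=-14. Stack: []
LOAD_FAST_LOAD_FAST a,s → push 20,891. Stack: [20, 891]
BINARY_OP | → 20 | 891 = 895. Stack: [895]
STORE_FAST w → w=895. Stack: []
LOAD_FAST q → push -14. Stack: [-14]
RETURN_VALUE → return -14.

124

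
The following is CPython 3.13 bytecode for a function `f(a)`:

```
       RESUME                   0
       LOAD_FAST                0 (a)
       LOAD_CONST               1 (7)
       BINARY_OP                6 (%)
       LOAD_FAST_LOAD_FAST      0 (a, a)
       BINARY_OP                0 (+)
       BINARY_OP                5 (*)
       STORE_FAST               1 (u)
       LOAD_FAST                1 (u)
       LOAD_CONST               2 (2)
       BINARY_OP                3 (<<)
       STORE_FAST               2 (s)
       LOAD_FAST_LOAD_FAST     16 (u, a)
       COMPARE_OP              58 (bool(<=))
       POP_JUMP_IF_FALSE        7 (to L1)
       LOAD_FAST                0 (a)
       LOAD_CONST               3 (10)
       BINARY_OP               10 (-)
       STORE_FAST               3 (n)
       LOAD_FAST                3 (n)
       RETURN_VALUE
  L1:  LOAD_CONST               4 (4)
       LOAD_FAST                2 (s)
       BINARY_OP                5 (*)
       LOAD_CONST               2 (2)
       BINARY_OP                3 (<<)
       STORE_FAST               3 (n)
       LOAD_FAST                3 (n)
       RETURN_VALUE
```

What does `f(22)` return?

LOAD_FAST a → push 22. Stack: [22]
LOAD_CONST → push 7. Stack: [22, 7]
BINARY_OP % → 22 % 7 = 1. Stack: [1]
LOAD_FAST_LOAD_FAST a,a → push 22,22. Stack: [1, 22, 22]
BINARY_OP + → 22 + 22 = 44. Stack: [1, 44]
BINARY_OP * → 1 * 44 = 44. Stack: [44]
STORE_FAST u → u=44. Stack: []
LOAD_FAST u → push 44. Stack: [44]
LOAD_CONST → push 2. Stack: [44, 2]
BINARY_OP << → 44 << 2 = 176. Stack: [176]
STORE_FAST s → s=176. Stack: []
LOAD_FAST_LOAD_FAST u,a → push 44,22. Stack: [44, 22]
COMPARE_OP bool(<=) → 44 vs 22 = False. Stack: [False]
POP_JUMP_IF_FALSE → pop False; jump. Stack: []
LOAD_CONST → push 4. Stack: [4]
LOAD_FAST s → push 176. Stack: [4, 176]
BINARY_OP * → 4 * 176 = 704. Stack: [704]
LOAD_CONST → push 2. Stack: [704, 2]
BINARY_OP << → 704 << 2 = 2816. Stack: [2816]
STORE_FAST n → n=2816. Stack: []
LOAD_FAST n → push 2816. Stack: [2816]
RETURN_VALUE → return 2816.

2816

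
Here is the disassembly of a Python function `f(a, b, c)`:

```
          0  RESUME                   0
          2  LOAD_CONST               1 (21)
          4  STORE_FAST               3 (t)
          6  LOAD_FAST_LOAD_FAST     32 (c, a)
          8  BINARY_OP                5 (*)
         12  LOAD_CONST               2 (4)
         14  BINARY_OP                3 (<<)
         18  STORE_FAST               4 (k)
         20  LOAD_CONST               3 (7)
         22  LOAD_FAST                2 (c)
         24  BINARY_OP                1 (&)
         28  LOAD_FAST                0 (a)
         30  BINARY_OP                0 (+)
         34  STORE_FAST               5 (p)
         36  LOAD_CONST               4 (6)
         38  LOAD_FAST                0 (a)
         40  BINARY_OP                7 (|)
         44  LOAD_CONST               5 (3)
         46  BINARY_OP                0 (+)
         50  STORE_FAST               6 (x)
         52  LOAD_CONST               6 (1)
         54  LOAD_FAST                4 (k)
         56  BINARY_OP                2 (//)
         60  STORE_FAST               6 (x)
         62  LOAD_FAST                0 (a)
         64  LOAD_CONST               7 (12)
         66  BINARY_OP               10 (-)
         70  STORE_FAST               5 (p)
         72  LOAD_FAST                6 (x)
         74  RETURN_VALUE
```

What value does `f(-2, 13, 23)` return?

-1

LOAD_CONST → push 21. Stack: [21]
STORE_FAST t → t=21. Stack: []
LOAD_FAST_LOAD_FAST c,a → push 23,-2. Stack: [23, -2]
BINARY_OP * → 23 * -2 = -46. Stack: [-46]
LOAD_CONST → push 4. Stack: [-46, 4]
BINARY_OP << → -46 << 4 = -736. Stack: [-736]
STORE_FAST k → k=-736. Stack: []
LOAD_CONST → push 7. Stack: [7]
LOAD_FAST c → push 23. Stack: [7, 23]
BINARY_OP & → 7 & 23 = 7. Stack: [7]
LOAD_FAST a → push -2. Stack: [7, -2]
BINARY_OP + → 7 + -2 = 5. Stack: [5]
STORE_FAST p → p=5. Stack: []
LOAD_CONST → push 6. Stack: [6]
LOAD_FAST a → push -2. Stack: [6, -2]
BINARY_OP | → 6 | -2 = -2. Stack: [-2]
LOAD_CONST → push 3. Stack: [-2, 3]
BINARY_OP + → -2 + 3 = 1. Stack: [1]
STORE_FAST x → x=1. Stack: []
LOAD_CONST → push 1. Stack: [1]
LOAD_FAST k → push -736. Stack: [1, -736]
BINARY_OP // → 1 // -736 = -1. Stack: [-1]
STORE_FAST x → x=-1. Stack: []
LOAD_FAST a → push -2. Stack: [-2]
LOAD_CONST → push 12. Stack: [-2, 12]
BINARY_OP - → -2 - 12 = -14. Stack: [-14]
STORE_FAST p → p=-14. Stack: []
LOAD_FAST x → push -1. Stack: [-1]
RETURN_VALUE → return -1.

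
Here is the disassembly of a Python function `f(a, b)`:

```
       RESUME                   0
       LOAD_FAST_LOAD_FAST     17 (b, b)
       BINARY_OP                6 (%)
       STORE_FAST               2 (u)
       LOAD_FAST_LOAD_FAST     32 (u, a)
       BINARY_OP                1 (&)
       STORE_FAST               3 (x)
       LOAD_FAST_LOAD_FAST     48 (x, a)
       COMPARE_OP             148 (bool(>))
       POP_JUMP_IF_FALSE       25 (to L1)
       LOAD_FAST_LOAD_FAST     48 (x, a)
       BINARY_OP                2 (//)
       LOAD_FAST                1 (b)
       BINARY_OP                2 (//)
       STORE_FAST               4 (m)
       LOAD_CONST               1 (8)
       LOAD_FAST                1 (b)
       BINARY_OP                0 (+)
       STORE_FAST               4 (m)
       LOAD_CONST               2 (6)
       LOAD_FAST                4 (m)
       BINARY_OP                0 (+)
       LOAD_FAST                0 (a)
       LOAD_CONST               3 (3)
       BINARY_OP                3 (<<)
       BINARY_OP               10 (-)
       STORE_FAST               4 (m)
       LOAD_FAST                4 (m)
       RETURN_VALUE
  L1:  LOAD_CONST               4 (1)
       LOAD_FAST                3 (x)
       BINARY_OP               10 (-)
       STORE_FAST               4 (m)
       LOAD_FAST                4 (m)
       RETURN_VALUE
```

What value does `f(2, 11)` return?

1

LOAD_FAST_LOAD_FAST b,b → push 11,11. Stack: [11, 11]
BINARY_OP % → 11 % 11 = 0. Stack: [0]
STORE_FAST u → u=0. Stack: []
LOAD_FAST_LOAD_FAST u,a → push 0,2. Stack: [0, 2]
BINARY_OP & → 0 & 2 = 0. Stack: [0]
STORE_FAST x → x=0. Stack: []
LOAD_FAST_LOAD_FAST x,a → push 0,2. Stack: [0, 2]
COMPARE_OP bool(>) → 0 vs 2 = False. Stack: [False]
POP_JUMP_IF_FALSE → pop False; jump. Stack: []
LOAD_CONST → push 1. Stack: [1]
LOAD_FAST x → push 0. Stack: [1, 0]
BINARY_OP - → 1 - 0 = 1. Stack: [1]
STORE_FAST m → m=1. Stack: []
LOAD_FAST m → push 1. Stack: [1]
RETURN_VALUE → return 1.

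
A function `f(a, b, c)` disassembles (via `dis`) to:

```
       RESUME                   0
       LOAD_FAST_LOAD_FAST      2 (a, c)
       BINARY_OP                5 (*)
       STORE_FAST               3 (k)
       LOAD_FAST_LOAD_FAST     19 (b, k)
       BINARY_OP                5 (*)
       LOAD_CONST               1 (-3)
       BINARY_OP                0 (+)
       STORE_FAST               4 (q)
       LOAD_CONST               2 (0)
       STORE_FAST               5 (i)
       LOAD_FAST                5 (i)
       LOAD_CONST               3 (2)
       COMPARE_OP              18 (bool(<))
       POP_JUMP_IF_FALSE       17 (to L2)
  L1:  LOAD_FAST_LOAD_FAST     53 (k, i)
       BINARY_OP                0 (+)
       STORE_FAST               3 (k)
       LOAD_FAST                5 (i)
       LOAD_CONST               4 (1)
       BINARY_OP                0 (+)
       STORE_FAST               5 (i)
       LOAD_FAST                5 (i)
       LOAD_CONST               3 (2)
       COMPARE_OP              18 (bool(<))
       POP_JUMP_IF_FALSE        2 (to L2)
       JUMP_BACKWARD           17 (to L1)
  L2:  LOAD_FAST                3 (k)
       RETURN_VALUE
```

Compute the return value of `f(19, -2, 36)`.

685

LOAD_FAST_LOAD_FAST a,c → push 19,36. Stack: [19, 36]
BINARY_OP * → 19 * 36 = 684. Stack: [684]
STORE_FAST k → k=684. Stack: []
LOAD_FAST_LOAD_FAST b,k → push -2,684. Stack: [-2, 684]
BINARY_OP * → -2 * 684 = -1368. Stack: [-1368]
LOAD_CONST → push -3. Stack: [-1368, -3]
BINARY_OP + → -1368 + -3 = -1371. Stack: [-1371]
STORE_FAST q → q=-1371. Stack: []
LOAD_CONST → push 0. Stack: [0]
STORE_FAST i → i=0. Stack: []
LOAD_FAST i → push 0. Stack: [0]
LOAD_CONST → push 2. Stack: [0, 2]
COMPARE_OP bool(<) → 0 vs 2 = True. Stack: [True]
POP_JUMP_IF_FALSE → pop True; no jump. Stack: []
LOAD_FAST_LOAD_FAST k,i → push 684,0. Stack: [684, 0]
BINARY_OP + → 684 + 0 = 684. Stack: [684]
STORE_FAST k → k=684. Stack: []
LOAD_FAST i → push 0. Stack: [0]
LOAD_CONST → push 1. Stack: [0, 1]
BINARY_OP + → 0 + 1 = 1. Stack: [1]
STORE_FAST i → i=1. Stack: []
LOAD_FAST i → push 1. Stack: [1]
LOAD_CONST → push 2. Stack: [1, 2]
COMPARE_OP bool(<) → 1 vs 2 = True. Stack: [True]
POP_JUMP_IF_FALSE → pop True; no jump. Stack: []
LOAD_FAST_LOAD_FAST k,i → push 684,1. Stack: [684, 1]
BINARY_OP + → 684 + 1 = 685. Stack: [685]
STORE_FAST k → k=685. Stack: []
LOAD_FAST i → push 1. Stack: [1]
LOAD_CONST → push 1. Stack: [1, 1]
BINARY_OP + → 1 + 1 = 2. Stack: [2]
STORE_FAST i → i=2. Stack: []
LOAD_FAST i → push 2. Stack: [2]
LOAD_CONST → push 2. Stack: [2, 2]
COMPARE_OP bool(<) → 2 vs 2 = False. Stack: [False]
POP_JUMP_IF_FALSE → pop False; jump. Stack: []
LOAD_FAST k → push 685. Stack: [685]
RETURN_VALUE → return 685.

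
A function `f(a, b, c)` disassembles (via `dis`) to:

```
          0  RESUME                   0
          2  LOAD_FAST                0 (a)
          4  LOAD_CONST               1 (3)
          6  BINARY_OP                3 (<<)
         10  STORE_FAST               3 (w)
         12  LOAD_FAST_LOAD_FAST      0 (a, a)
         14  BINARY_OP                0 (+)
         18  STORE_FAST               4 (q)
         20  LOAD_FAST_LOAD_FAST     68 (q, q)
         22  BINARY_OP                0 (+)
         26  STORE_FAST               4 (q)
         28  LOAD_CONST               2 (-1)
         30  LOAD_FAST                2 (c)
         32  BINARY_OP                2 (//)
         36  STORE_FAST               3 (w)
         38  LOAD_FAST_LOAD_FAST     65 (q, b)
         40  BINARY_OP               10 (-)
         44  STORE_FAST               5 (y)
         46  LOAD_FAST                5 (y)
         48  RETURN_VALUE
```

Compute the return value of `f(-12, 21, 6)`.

-69

LOAD_FAST a → push -12. Stack: [-12]
LOAD_CONST → push 3. Stack: [-12, 3]
BINARY_OP << → -12 << 3 = -96. Stack: [-96]
STORE_FAST w → w=-96. Stack: []
LOAD_FAST_LOAD_FAST a,a → push -12,-12. Stack: [-12, -12]
BINARY_OP + → -12 + -12 = -24. Stack: [-24]
STORE_FAST q → q=-24. Stack: []
LOAD_FAST_LOAD_FAST q,q → push -24,-24. Stack: [-24, -24]
BINARY_OP + → -24 + -24 = -48. Stack: [-48]
STORE_FAST q → q=-48. Stack: []
LOAD_CONST → push -1. Stack: [-1]
LOAD_FAST c → push 6. Stack: [-1, 6]
BINARY_OP // → -1 // 6 = -1. Stack: [-1]
STORE_FAST w → w=-1. Stack: []
LOAD_FAST_LOAD_FAST q,b → push -48,21. Stack: [-48, 21]
BINARY_OP - → -48 - 21 = -69. Stack: [-69]
STORE_FAST y → y=-69. Stack: []
LOAD_FAST y → push -69. Stack: [-69]
RETURN_VALUE → return -69.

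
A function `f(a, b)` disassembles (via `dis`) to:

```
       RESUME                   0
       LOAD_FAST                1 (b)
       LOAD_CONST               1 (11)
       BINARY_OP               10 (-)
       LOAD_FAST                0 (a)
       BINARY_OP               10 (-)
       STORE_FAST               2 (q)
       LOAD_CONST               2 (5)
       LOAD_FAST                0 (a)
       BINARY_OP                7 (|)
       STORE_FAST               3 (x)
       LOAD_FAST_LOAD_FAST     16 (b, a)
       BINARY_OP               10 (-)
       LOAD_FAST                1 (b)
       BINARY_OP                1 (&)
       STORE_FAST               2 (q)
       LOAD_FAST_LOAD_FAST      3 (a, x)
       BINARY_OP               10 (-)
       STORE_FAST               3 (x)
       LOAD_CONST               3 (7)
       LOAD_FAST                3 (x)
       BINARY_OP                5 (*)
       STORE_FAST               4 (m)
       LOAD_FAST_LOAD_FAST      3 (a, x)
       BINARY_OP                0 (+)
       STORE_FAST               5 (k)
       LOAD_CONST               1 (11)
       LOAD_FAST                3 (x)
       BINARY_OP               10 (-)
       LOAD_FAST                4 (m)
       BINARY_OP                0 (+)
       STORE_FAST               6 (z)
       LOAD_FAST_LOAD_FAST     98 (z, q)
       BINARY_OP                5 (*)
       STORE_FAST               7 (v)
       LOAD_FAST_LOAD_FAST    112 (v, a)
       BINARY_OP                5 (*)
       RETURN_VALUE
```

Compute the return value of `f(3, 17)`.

0

LOAD_FAST b → push 17. Stack: [17]
LOAD_CONST → push 11. Stack: [17, 11]
BINARY_OP - → 17 - 11 = 6. Stack: [6]
LOAD_FAST a → push 3. Stack: [6, 3]
BINARY_OP - → 6 - 3 = 3. Stack: [3]
STORE_FAST q → q=3. Stack: []
LOAD_CONST → push 5. Stack: [5]
LOAD_FAST a → push 3. Stack: [5, 3]
BINARY_OP | → 5 | 3 = 7. Stack: [7]
STORE_FAST x → x=7. Stack: []
LOAD_FAST_LOAD_FAST b,a → push 17,3. Stack: [17, 3]
BINARY_OP - → 17 - 3 = 14. Stack: [14]
LOAD_FAST b → push 17. Stack: [14, 17]
BINARY_OP & → 14 & 17 = 0. Stack: [0]
STORE_FAST q → q=0. Stack: []
LOAD_FAST_LOAD_FAST a,x → push 3,7. Stack: [3, 7]
BINARY_OP - → 3 - 7 = -4. Stack: [-4]
STORE_FAST x → x=-4. Stack: []
LOAD_CONST → push 7. Stack: [7]
LOAD_FAST x → push -4. Stack: [7, -4]
BINARY_OP * → 7 * -4 = -28. Stack: [-28]
STORE_FAST m → m=-28. Stack: []
LOAD_FAST_LOAD_FAST a,x → push 3,-4. Stack: [3, -4]
BINARY_OP + → 3 + -4 = -1. Stack: [-1]
STORE_FAST k → k=-1. Stack: []
LOAD_CONST → push 11. Stack: [11]
LOAD_FAST x → push -4. Stack: [11, -4]
BINARY_OP - → 11 - -4 = 15. Stack: [15]
LOAD_FAST m → push -28. Stack: [15, -28]
BINARY_OP + → 15 + -28 = -13. Stack: [-13]
STORE_FAST z → z=-13. Stack: []
LOAD_FAST_LOAD_FAST z,q → push -13,0. Stack: [-13, 0]
BINARY_OP * → -13 * 0 = 0. Stack: [0]
STORE_FAST v → v=0. Stack: []
LOAD_FAST_LOAD_FAST v,a → push 0,3. Stack: [0, 3]
BINARY_OP * → 0 * 3 = 0. Stack: [0]
RETURN_VALUE → return 0.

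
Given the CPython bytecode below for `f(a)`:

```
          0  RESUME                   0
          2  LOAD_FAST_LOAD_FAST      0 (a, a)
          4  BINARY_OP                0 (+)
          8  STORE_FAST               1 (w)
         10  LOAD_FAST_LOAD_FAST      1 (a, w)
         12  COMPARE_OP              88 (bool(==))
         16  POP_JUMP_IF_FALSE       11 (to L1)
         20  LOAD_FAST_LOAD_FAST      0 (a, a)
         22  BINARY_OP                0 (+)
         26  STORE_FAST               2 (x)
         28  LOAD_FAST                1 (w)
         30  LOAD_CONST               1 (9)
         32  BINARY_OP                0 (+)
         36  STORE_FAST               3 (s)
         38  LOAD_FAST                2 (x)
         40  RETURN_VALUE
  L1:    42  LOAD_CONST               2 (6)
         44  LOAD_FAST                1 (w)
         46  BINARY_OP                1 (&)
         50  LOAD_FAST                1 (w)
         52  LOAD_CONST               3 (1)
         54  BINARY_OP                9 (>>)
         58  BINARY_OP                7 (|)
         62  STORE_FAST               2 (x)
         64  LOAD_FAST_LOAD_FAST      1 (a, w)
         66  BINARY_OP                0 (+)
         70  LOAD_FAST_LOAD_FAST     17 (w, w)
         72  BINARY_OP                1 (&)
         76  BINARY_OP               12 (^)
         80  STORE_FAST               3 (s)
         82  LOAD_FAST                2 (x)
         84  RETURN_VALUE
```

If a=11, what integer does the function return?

15

LOAD_FAST_LOAD_FAST a,a → push 11,11. Stack: [11, 11]
BINARY_OP + → 11 + 11 = 22. Stack: [22]
STORE_FAST w → w=22. Stack: []
LOAD_FAST_LOAD_FAST a,w → push 11,22. Stack: [11, 22]
COMPARE_OP bool(==) → 11 vs 22 = False. Stack: [False]
POP_JUMP_IF_FALSE → pop False; jump. Stack: []
LOAD_CONST → push 6. Stack: [6]
LOAD_FAST w → push 22. Stack: [6, 22]
BINARY_OP & → 6 & 22 = 6. Stack: [6]
LOAD_FAST w → push 22. Stack: [6, 22]
LOAD_CONST → push 1. Stack: [6, 22, 1]
BINARY_OP >> → 22 >> 1 = 11. Stack: [6, 11]
BINARY_OP | → 6 | 11 = 15. Stack: [15]
STORE_FAST x → x=15. Stack: []
LOAD_FAST_LOAD_FAST a,w → push 11,22. Stack: [11, 22]
BINARY_OP + → 11 + 22 = 33. Stack: [33]
LOAD_FAST_LOAD_FAST w,w → push 22,22. Stack: [33, 22, 22]
BINARY_OP & → 22 & 22 = 22. Stack: [33, 22]
BINARY_OP ^ → 33 ^ 22 = 55. Stack: [55]
STORE_FAST s → s=55. Stack: []
LOAD_FAST x → push 15. Stack: [15]
RETURN_VALUE → return 15.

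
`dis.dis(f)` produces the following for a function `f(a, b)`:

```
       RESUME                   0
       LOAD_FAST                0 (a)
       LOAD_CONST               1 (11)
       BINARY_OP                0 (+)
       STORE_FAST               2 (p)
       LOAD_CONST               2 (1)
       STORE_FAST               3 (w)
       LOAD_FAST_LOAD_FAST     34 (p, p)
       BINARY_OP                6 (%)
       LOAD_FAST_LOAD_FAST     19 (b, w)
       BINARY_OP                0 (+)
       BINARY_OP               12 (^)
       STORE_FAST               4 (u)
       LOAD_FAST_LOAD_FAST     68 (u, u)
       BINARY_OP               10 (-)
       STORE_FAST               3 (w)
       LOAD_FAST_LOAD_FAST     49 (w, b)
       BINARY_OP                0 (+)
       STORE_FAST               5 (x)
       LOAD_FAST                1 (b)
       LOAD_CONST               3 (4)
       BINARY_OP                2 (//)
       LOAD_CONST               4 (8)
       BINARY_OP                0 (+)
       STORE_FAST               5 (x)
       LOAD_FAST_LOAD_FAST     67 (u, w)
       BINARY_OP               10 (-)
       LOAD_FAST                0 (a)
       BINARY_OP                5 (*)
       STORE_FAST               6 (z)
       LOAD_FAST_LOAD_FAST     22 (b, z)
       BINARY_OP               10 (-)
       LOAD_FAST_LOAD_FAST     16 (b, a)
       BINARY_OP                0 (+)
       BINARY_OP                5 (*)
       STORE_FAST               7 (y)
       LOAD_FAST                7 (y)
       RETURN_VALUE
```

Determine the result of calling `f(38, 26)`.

-64000

LOAD_FAST a → push 38. Stack: [38]
LOAD_CONST → push 11. Stack: [38, 11]
BINARY_OP + → 38 + 11 = 49. Stack: [49]
STORE_FAST p → p=49. Stack: []
LOAD_CONST → push 1. Stack: [1]
STORE_FAST w → w=1. Stack: []
LOAD_FAST_LOAD_FAST p,p → push 49,49. Stack: [49, 49]
BINARY_OP % → 49 % 49 = 0. Stack: [0]
LOAD_FAST_LOAD_FAST b,w → push 26,1. Stack: [0, 26, 1]
BINARY_OP + → 26 + 1 = 27. Stack: [0, 27]
BINARY_OP ^ → 0 ^ 27 = 27. Stack: [27]
STORE_FAST u → u=27. Stack: []
LOAD_FAST_LOAD_FAST u,u → push 27,27. Stack: [27, 27]
BINARY_OP - → 27 - 27 = 0. Stack: [0]
STORE_FAST w → w=0. Stack: []
LOAD_FAST_LOAD_FAST w,b → push 0,26. Stack: [0, 26]
BINARY_OP + → 0 + 26 = 26. Stack: [26]
STORE_FAST x → x=26. Stack: []
LOAD_FAST b → push 26. Stack: [26]
LOAD_CONST → push 4. Stack: [26, 4]
BINARY_OP // → 26 // 4 = 6. Stack: [6]
LOAD_CONST → push 8. Stack: [6, 8]
BINARY_OP + → 6 + 8 = 14. Stack: [14]
STORE_FAST x → x=14. Stack: []
LOAD_FAST_LOAD_FAST u,w → push 27,0. Stack: [27, 0]
BINARY_OP - → 27 - 0 = 27. Stack: [27]
LOAD_FAST a → push 38. Stack: [27, 38]
BINARY_OP * → 27 * 38 = 1026. Stack: [1026]
STORE_FAST z → z=1026. Stack: []
LOAD_FAST_LOAD_FAST b,z → push 26,1026. Stack: [26, 1026]
BINARY_OP - → 26 - 1026 = -1000. Stack: [-1000]
LOAD_FAST_LOAD_FAST b,a → push 26,38. Stack: [-1000, 26, 38]
BINARY_OP + → 26 + 38 = 64. Stack: [-1000, 64]
BINARY_OP * → -1000 * 64 = -64000. Stack: [-64000]
STORE_FAST y → y=-64000. Stack: []
LOAD_FAST y → push -64000. Stack: [-64000]
RETURN_VALUE → return -64000.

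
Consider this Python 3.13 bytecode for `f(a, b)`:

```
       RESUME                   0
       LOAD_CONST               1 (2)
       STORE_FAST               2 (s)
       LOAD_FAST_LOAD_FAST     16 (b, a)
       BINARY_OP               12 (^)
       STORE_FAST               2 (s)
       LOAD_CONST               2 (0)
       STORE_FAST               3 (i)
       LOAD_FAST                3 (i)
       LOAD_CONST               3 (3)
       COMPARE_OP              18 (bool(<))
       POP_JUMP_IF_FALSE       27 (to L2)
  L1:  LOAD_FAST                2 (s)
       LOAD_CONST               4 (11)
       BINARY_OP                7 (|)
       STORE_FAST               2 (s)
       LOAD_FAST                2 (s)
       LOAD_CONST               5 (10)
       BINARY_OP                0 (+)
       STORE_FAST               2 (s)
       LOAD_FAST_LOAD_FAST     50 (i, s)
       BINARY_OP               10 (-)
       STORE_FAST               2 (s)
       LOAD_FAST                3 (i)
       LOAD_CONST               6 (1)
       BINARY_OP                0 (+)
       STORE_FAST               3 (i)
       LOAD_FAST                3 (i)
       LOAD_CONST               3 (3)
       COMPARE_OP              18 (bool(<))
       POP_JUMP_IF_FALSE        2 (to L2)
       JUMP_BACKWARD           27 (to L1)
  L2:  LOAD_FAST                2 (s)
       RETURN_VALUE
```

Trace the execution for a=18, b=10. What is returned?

-39

LOAD_CONST → push 2
STORE_FAST s → s=2
LOAD_FAST_LOAD_FAST b,a → push 10,18
BINARY_OP ^ → 10 ^ 18 = 24
STORE_FAST s → s=24
LOAD_CONST → push 0
STORE_FAST i → i=0
LOAD_FAST i → push 0
LOAD_CONST → push 3
COMPARE_OP bool(<) → 0 vs 3 = True
POP_JUMP_IF_FALSE → pop True; no jump
LOAD_FAST s → push 24
LOAD_CONST → push 11
BINARY_OP | → 24 | 11 = 27
STORE_FAST s → s=27
LOAD_FAST s → push 27
LOAD_CONST → push 10
BINARY_OP + → 27 + 10 = 37
STORE_FAST s → s=37
LOAD_FAST_LOAD_FAST i,s → push 0,37
BINARY_OP - → 0 - 37 = -37
STORE_FAST s → s=-37
LOAD_FAST i → push 0
LOAD_CONST → push 1
BINARY_OP + → 0 + 1 = 1
STORE_FAST i → i=1
LOAD_FAST i → push 1
LOAD_CONST → push 3
COMPARE_OP bool(<) → 1 vs 3 = True
POP_JUMP_IF_FALSE → pop True; no jump
LOAD_FAST s → push -37
LOAD_CONST → push 11
BINARY_OP | → -37 | 11 = -37
STORE_FAST s → s=-37
LOAD_FAST s → push -37
LOAD_CONST → push 10
BINARY_OP + → -37 + 10 = -27
STORE_FAST s → s=-27
LOAD_FAST_LOAD_FAST i,s → push 1,-27
BINARY_OP - → 1 - -27 = 28
STORE_FAST s → s=28
LOAD_FAST i → push 1
LOAD_CONST → push 1
BINARY_OP + → 1 + 1 = 2
STORE_FAST i → i=2
LOAD_FAST i → push 2
LOAD_CONST → push 3
COMPARE_OP bool(<) → 2 vs 3 = True
POP_JUMP_IF_FALSE → pop True; no jump
LOAD_FAST s → push 28
LOAD_CONST → push 11
BINARY_OP | → 28 | 11 = 31
STORE_FAST s → s=31
LOAD_FAST s → push 31
LOAD_CONST → push 10
BINARY_OP + → 31 + 10 = 41
STORE_FAST s → s=41
LOAD_FAST_LOAD_FAST i,s → push 2,41
BINARY_OP - → 2 - 41 = -39
STORE_FAST s → s=-39
LOAD_FAST i → push 2
LOAD_CONST → push 1
BINARY_OP + → 2 + 1 = 3
STORE_FAST i → i=3
LOAD_FAST i → push 3
LOAD_CONST → push 3
COMPARE_OP bool(<) → 3 vs 3 = False
POP_JUMP_IF_FALSE → pop False; jump
LOAD_FAST s → push -39
RETURN_VALUE → return -39.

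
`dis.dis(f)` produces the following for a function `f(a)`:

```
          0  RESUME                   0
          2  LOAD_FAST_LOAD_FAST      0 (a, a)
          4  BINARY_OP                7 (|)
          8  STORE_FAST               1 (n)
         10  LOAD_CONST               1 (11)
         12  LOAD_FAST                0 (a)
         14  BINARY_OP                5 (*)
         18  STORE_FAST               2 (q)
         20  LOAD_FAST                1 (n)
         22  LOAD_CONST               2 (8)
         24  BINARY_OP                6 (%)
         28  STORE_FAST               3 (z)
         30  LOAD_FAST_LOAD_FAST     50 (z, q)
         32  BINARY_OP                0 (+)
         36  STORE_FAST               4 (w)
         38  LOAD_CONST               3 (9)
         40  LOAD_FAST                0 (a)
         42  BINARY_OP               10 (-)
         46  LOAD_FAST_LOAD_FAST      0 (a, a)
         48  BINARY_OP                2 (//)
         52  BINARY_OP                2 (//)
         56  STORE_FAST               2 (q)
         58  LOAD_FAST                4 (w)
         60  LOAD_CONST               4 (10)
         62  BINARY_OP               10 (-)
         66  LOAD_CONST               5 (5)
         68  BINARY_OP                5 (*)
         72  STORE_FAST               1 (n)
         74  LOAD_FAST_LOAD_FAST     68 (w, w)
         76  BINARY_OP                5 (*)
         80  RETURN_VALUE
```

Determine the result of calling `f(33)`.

132496

LOAD_FAST_LOAD_FAST a,a → push 33,33. Stack: [33, 33]
BINARY_OP | → 33 | 33 = 33. Stack: [33]
STORE_FAST n → n=33. Stack: []
LOAD_CONST → push 11. Stack: [11]
LOAD_FAST a → push 33. Stack: [11, 33]
BINARY_OP * → 11 * 33 = 363. Stack: [363]
STORE_FAST q → q=363. Stack: []
LOAD_FAST n → push 33. Stack: [33]
LOAD_CONST → push 8. Stack: [33, 8]
BINARY_OP % → 33 % 8 = 1. Stack: [1]
STORE_FAST z → z=1. Stack: []
LOAD_FAST_LOAD_FAST z,q → push 1,363. Stack: [1, 363]
BINARY_OP + → 1 + 363 = 364. Stack: [364]
STORE_FAST w → w=364. Stack: []
LOAD_CONST → push 9. Stack: [9]
LOAD_FAST a → push 33. Stack: [9, 33]
BINARY_OP - → 9 - 33 = -24. Stack: [-24]
LOAD_FAST_LOAD_FAST a,a → push 33,33. Stack: [-24, 33, 33]
BINARY_OP // → 33 // 33 = 1. Stack: [-24, 1]
BINARY_OP // → -24 // 1 = -24. Stack: [-24]
STORE_FAST q → q=-24. Stack: []
LOAD_FAST w → push 364. Stack: [364]
LOAD_CONST → push 10. Stack: [364, 10]
BINARY_OP - → 364 - 10 = 354. Stack: [354]
LOAD_CONST → push 5. Stack: [354, 5]
BINARY_OP * → 354 * 5 = 1770. Stack: [1770]
STORE_FAST n → n=1770. Stack: []
LOAD_FAST_LOAD_FAST w,w → push 364,364. Stack: [364, 364]
BINARY_OP * → 364 * 364 = 132496. Stack: [132496]
RETURN_VALUE → return 132496.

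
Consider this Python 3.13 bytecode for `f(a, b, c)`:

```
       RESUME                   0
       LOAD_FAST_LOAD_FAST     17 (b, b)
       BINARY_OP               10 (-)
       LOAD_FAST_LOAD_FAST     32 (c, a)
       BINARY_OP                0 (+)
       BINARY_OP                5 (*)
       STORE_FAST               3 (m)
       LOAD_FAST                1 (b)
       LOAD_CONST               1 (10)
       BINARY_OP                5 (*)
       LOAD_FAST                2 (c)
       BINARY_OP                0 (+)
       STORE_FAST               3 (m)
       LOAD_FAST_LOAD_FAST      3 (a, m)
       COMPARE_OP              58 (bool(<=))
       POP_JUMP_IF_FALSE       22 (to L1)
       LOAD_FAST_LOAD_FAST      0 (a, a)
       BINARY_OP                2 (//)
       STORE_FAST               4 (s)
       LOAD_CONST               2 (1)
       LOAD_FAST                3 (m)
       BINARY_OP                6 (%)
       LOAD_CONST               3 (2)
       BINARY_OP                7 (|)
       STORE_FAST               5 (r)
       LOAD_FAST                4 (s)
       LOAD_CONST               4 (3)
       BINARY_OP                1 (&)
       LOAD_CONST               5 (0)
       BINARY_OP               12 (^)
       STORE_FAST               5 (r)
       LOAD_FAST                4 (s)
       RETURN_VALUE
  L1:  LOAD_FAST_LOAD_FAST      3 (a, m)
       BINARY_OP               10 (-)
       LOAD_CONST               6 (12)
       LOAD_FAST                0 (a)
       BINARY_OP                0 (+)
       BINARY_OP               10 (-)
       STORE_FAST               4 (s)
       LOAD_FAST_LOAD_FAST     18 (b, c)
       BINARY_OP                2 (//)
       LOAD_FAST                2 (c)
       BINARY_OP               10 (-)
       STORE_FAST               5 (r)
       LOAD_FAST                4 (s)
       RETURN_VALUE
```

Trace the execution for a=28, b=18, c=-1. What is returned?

LOAD_FAST_LOAD_FAST b,b → push 18,18. Stack: [18, 18]
BINARY_OP - → 18 - 18 = 0. Stack: [0]
LOAD_FAST_LOAD_FAST c,a → push -1,28. Stack: [0, -1, 28]
BINARY_OP + → -1 + 28 = 27. Stack: [0, 27]
BINARY_OP * → 0 * 27 = 0. Stack: [0]
STORE_FAST m → m=0. Stack: []
LOAD_FAST b → push 18. Stack: [18]
LOAD_CONST → push 10. Stack: [18, 10]
BINARY_OP * → 18 * 10 = 180. Stack: [180]
LOAD_FAST c → push -1. Stack: [180, -1]
BINARY_OP + → 180 + -1 = 179. Stack: [179]
STORE_FAST m → m=179. Stack: []
LOAD_FAST_LOAD_FAST a,m → push 28,179. Stack: [28, 179]
COMPARE_OP bool(<=) → 28 vs 179 = True. Stack: [True]
POP_JUMP_IF_FALSE → pop True; no jump. Stack: []
LOAD_FAST_LOAD_FAST a,a → push 28,28. Stack: [28, 28]
BINARY_OP // → 28 // 28 = 1. Stack: [1]
STORE_FAST s → s=1. Stack: []
LOAD_CONST → push 1. Stack: [1]
LOAD_FAST m → push 179. Stack: [1, 179]
BINARY_OP % → 1 % 179 = 1. Stack: [1]
LOAD_CONST → push 2. Stack: [1, 2]
BINARY_OP | → 1 | 2 = 3. Stack: [3]
STORE_FAST r → r=3. Stack: []
LOAD_FAST s → push 1. Stack: [1]
LOAD_CONST → push 3. Stack: [1, 3]
BINARY_OP & → 1 & 3 = 1. Stack: [1]
LOAD_CONST → push 0. Stack: [1, 0]
BINARY_OP ^ → 1 ^ 0 = 1. Stack: [1]
STORE_FAST r → r=1. Stack: []
LOAD_FAST s → push 1. Stack: [1]
RETURN_VALUE → return 1.

1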